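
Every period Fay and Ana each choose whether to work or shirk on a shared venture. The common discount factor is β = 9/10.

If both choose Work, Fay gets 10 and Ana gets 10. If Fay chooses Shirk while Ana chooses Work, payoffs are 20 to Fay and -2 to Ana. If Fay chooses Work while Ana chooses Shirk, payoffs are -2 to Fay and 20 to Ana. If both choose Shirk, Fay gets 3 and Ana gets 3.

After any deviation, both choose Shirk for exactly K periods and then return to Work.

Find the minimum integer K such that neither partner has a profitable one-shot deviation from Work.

No profitable deviation requires (10−3)(β+…+β^K) ≥ 20−10, i.e. β+…+β^K ≥ 10/7 ≈ 1.4286.
With β = 9/10, the partial sums are K=1: 0.9000, K=2: 1.7100.
K = 2 is the first length at which the sum reaches 1.4286.

2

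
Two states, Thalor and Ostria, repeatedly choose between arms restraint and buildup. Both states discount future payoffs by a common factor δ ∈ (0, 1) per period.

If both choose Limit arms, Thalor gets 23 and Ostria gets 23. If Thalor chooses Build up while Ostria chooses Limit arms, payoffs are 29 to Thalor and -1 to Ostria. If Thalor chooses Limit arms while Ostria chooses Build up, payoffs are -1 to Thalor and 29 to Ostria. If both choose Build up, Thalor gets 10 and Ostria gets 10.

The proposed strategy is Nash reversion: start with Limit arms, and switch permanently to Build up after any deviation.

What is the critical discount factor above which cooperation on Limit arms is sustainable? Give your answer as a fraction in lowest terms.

6/19

Under grim trigger the critical discount factor is (T−C)/(T−P) with T = 29, C = 23, P = 10.
δ* = (29−23)/(29−10) = 6/19.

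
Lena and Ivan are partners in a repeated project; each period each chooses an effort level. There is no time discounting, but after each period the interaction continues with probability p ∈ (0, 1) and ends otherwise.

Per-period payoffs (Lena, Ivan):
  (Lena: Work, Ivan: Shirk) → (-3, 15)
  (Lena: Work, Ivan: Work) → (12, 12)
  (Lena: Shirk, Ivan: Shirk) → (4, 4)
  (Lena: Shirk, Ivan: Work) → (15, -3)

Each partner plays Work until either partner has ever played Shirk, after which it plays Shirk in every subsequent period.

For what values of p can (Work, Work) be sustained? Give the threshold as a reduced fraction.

3/11

With no time discounting, the continuation probability p plays the role of the discount factor.
Grim-trigger IC: 12/(1−p) ≥ 15 + 4p/(1−p) ⇒ p ≥ (15−12)/(15−4) = 3/11.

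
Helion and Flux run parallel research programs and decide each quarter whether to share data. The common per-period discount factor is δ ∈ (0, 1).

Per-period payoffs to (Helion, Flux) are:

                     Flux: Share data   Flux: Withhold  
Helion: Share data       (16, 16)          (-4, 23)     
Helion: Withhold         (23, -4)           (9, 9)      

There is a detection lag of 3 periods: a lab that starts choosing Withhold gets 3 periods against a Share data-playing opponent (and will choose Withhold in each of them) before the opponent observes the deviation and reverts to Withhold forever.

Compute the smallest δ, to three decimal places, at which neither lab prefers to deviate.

Deviating for the 3 undetected periods gains 23−16 = 7 per period over cooperation, then loses 16−9 = 7 per period forever once punishment starts.
Gain: 7(1 + δ + … + δ^2); loss: 7·δ^3/(1−δ).
No profitable deviation ⇔ 7(1−δ^3) ≤ 7·δ^3, i.e. δ^3 ≥ 7/(7+7) = 1/2.
Hence δ ≥ (1/2)^(1/3) ≈ 0.794.

0.794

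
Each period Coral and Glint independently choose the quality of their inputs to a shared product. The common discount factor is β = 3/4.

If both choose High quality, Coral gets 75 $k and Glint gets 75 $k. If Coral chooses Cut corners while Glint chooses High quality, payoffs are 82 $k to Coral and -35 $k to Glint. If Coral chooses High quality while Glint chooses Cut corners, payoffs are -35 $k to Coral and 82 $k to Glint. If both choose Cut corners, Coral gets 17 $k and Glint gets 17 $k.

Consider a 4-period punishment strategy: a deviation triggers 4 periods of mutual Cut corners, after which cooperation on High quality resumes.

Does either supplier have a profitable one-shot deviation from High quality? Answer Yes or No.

No

A one-shot deviation gives 82 now, then 17 for 4 periods, then back to 75.
Gain from deviating: (82−75) today; loss: (75−17) in each of the next 4 periods.
No-deviation condition: (75−17)(β+…+β^4) ≥ 82−75, i.e. β+…+β^4 ≥ 7/58.
At β = 3/4: β+…+β^4 = 2.0508 ≥ 0.1207.
So cooperation is sustainable.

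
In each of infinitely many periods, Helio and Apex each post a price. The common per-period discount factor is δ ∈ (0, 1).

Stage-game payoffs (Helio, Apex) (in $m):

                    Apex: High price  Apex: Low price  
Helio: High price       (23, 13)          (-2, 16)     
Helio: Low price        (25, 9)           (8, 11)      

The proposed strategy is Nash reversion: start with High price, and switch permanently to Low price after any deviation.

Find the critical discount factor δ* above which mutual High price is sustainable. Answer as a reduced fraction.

3/5

Helio: cooperation gives 23 each period; deviation gives 25 once then 8 forever.
  23/(1−δ) ≥ 25 + 8δ/(1−δ) ⇒ δ ≥ 2/17.
Apex: cooperation gives 13 each period; deviation gives 16 once then 11 forever.
  δ ≥ 3/5.
Both must hold, so the binding constraint is Apex's: δ ≥ 3/5.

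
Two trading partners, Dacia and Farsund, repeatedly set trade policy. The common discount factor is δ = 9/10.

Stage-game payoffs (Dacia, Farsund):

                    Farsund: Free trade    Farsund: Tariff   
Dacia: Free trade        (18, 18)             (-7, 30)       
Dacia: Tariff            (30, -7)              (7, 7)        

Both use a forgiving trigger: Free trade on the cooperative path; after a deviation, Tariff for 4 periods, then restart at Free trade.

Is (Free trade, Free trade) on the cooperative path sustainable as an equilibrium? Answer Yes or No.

Yes

IC: δ+…+δ^4 ≥ (30−18)/(18−7) = 12/11.
At δ = 9/10: partial sum = 3.0951 ≥ 1.0909. Cooperation sustainable.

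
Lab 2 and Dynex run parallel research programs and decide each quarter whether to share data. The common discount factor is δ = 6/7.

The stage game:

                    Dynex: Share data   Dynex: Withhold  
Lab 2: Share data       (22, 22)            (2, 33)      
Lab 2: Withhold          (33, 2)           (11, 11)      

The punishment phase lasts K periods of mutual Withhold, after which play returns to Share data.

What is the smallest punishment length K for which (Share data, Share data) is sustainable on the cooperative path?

2

No profitable deviation requires (22−11)(δ+…+δ^K) ≥ 33−22, i.e. δ+…+δ^K ≥ 1 ≈ 1.0000.
With δ = 6/7, the partial sums are K=1: 0.8571, K=2: 1.5918.
K = 2 is the first length at which the sum reaches 1.0000.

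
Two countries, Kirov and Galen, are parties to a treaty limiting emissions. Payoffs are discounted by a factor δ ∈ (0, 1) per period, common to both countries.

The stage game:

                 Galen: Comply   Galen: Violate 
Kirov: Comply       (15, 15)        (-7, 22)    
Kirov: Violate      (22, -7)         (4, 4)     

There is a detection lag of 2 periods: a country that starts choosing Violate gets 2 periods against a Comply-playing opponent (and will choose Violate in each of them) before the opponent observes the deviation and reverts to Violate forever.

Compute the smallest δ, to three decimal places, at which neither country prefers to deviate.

0.624

A deviator earns 22 for 2 periods, then 4 forever; cooperating earns 15 forever. Multiplying the IC by (1−δ):
15 ≥ 22(1−δ^2) + 4δ^2, so 18·δ^2 ≥ 7 and δ^2 ≥ 7/18.
δ ≥ (7/18)^(1/2) ≈ 0.624.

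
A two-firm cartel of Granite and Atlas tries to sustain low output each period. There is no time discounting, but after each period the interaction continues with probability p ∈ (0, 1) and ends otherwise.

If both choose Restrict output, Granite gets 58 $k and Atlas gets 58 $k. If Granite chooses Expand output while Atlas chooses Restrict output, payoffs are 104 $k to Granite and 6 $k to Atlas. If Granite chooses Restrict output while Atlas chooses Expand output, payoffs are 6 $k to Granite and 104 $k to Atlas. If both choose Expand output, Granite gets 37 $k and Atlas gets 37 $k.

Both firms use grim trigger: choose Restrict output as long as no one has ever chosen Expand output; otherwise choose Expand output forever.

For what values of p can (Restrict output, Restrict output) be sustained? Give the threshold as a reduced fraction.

46/67

With no time discounting, the continuation probability p plays the role of the discount factor.
Grim-trigger IC: 58/(1−p) ≥ 104 + 37p/(1−p) ⇒ p ≥ (104−58)/(104−37) = 46/67.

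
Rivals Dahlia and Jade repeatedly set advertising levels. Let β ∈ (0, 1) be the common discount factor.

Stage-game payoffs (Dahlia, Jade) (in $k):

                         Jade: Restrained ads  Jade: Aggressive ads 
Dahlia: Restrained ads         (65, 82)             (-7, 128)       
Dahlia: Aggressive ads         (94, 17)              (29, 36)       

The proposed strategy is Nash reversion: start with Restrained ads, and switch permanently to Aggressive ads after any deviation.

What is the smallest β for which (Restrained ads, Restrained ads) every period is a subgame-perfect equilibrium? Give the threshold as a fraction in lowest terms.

Dahlia's threshold: (94−65)/(94−29) = 29/65.
Jade's threshold: (128−82)/(128−36) = 1/2.
29/65 < 1/2, so Jade binds and β* = 1/2.

1/2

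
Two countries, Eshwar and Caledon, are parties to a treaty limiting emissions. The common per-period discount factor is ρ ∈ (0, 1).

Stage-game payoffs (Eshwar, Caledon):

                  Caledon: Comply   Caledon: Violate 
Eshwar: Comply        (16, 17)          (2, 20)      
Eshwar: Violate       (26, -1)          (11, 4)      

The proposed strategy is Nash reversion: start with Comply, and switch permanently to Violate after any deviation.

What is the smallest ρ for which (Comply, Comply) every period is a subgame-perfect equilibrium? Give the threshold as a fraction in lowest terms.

Eshwar: cooperation gives 16 each period; deviation gives 26 once then 11 forever.
  16/(1−ρ) ≥ 26 + 11ρ/(1−ρ) ⇒ ρ ≥ 10/15 = 2/3.
Caledon: cooperation gives 17 each period; deviation gives 20 once then 4 forever.
  ρ ≥ 3/16.
Both must hold, so the binding constraint is Eshwar's: ρ ≥ 2/3.

2/3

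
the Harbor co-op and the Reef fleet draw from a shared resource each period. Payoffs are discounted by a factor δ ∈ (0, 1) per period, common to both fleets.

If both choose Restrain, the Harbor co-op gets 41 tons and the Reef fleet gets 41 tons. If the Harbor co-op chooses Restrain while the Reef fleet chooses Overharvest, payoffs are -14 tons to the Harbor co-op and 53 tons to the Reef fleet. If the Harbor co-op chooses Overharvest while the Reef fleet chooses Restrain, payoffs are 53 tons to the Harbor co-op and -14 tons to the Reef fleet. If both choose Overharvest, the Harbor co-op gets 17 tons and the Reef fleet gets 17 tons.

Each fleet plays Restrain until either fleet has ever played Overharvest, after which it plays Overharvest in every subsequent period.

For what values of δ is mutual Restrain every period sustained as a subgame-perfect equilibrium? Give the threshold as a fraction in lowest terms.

Under grim trigger the critical discount factor is (T−C)/(T−P) with T = 53, C = 41, P = 17.
δ* = (53−41)/(53−17) = 12/36 = 1/3.

1/3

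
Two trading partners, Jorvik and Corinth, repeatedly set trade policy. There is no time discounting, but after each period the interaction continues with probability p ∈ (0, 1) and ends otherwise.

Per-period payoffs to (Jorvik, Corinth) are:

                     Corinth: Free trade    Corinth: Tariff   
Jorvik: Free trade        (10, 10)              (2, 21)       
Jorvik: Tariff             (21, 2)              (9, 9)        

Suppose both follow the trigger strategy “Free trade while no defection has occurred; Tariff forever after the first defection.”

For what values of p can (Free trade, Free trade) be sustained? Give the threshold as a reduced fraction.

11/12

Expected cooperation value is 10 + p·10 + p²·10 + … = 10/(1−p); deviation gives 21 + p·9/(1−p).
10 ≥ 21(1−p) + 9p ⇒ 12p ≥ 11 ⇒ p ≥ 11/12.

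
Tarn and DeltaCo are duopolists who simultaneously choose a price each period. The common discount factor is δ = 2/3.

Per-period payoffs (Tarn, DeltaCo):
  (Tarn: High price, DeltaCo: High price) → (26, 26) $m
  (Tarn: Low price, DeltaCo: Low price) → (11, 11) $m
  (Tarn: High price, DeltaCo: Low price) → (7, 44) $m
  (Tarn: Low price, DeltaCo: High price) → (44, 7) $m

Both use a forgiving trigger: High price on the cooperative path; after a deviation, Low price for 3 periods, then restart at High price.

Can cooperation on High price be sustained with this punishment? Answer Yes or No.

IC: δ+…+δ^3 ≥ (44−26)/(26−11) = 6/5.
At δ = 2/3: partial sum = 1.4074 ≥ 1.2000. Cooperation sustainable.

Yes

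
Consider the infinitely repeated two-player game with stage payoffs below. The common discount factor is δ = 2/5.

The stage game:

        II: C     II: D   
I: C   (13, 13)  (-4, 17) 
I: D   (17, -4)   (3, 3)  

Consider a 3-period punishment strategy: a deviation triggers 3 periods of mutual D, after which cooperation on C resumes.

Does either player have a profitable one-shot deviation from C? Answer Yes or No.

IC: δ+…+δ^3 ≥ (17−13)/(13−3) = 2/5.
At δ = 2/5: partial sum = 0.6240 ≥ 0.4000. Cooperation sustainable.

No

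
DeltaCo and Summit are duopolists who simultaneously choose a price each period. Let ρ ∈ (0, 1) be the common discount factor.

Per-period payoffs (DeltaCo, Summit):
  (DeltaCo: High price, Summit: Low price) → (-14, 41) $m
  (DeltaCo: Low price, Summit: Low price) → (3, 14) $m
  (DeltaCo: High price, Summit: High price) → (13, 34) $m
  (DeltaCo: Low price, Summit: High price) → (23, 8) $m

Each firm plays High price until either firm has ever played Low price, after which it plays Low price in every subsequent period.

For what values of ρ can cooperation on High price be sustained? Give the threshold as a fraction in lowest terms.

1/2

For DeltaCo: deviation gain 23−13 = 10, per-period punishment loss 13−3 = 10. IC gives ρ ≥ 10/20 = 1/2.
For Summit: gain 7, loss 20 per period, so ρ ≥ 7/27.
The tighter constraint is DeltaCo's, so cooperation needs ρ ≥ 1/2.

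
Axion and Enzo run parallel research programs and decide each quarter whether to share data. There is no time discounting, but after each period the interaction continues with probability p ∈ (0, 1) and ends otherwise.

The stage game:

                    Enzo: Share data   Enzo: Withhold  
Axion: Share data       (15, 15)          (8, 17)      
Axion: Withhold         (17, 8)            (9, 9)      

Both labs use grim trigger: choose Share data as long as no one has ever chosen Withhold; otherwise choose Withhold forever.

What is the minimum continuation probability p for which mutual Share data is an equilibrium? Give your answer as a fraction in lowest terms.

1/4

Expected cooperation value is 15 + p·15 + p²·15 + … = 15/(1−p); deviation gives 17 + p·9/(1−p).
15 ≥ 17(1−p) + 9p ⇒ 8p ≥ 2 ⇒ p ≥ 2/8 = 1/4.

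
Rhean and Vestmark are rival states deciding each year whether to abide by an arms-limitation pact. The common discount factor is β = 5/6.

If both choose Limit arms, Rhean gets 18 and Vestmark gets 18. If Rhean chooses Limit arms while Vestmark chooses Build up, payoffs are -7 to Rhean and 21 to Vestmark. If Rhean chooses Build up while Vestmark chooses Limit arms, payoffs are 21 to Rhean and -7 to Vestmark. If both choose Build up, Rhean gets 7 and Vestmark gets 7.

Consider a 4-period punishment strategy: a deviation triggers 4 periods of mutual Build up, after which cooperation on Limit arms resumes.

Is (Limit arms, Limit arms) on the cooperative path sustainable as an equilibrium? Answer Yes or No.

Comparing payoff streams over the 5 periods until play realigns: cooperate → 18(1+β+…+β^4); deviate → 21 + 7(β+…+β^4).
Cooperation is sustained iff (18−7)(β+…+β^4) ≥ 21−18.
β+…+β^4 = 5/6·(1−(5/6)^4)/(1−5/6) = 2.5887, and (21−18)/(18−7) = 0.2727.
2.5887 ≥ 0.2727, so cooperation is sustainable.

Yes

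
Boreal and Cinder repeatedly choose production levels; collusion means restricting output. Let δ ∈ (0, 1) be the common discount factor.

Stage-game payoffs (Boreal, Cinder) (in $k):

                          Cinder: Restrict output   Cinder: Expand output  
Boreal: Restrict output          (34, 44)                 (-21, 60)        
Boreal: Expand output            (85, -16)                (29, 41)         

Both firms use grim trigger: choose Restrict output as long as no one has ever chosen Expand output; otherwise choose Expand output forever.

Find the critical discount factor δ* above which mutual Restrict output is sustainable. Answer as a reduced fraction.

Boreal's threshold: (85−34)/(85−29) = 51/56.
Cinder's threshold: (60−44)/(60−41) = 16/19.
51/56 > 16/19, so Boreal binds and δ* = 51/56.

51/56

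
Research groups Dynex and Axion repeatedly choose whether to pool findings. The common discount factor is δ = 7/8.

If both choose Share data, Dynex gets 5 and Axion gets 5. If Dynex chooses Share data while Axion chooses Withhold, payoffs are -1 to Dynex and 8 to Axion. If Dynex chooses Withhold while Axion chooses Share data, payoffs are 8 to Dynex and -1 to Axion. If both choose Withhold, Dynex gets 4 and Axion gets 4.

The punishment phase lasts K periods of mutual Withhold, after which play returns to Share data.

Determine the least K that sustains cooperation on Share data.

No profitable deviation requires (5−4)(δ+…+δ^K) ≥ 8−5, i.e. δ+…+δ^K ≥ 3 ≈ 3.0000.
With δ = 7/8, the partial sums are K=1: 0.8750, K=2: 1.6406, K=3: 2.3105, K=4: 2.8967, K=5: 3.4096.
K = 5 is the first length at which the sum reaches 3.0000.

5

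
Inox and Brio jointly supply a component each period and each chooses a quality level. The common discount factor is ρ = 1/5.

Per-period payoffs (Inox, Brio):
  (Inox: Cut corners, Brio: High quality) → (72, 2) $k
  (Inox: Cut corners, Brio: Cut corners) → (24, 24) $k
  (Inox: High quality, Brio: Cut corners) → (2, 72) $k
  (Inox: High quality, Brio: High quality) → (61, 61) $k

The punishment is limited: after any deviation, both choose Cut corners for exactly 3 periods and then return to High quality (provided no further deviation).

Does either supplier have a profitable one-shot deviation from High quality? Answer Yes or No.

Comparing payoff streams over the 4 periods until play realigns: cooperate → 61(1+ρ+…+ρ^3); deviate → 72 + 24(ρ+…+ρ^3).
Cooperation is sustained iff (61−24)(ρ+…+ρ^3) ≥ 72−61.
ρ+…+ρ^3 = 1/5·(1−(1/5)^3)/(1−1/5) = 0.2480, and (72−61)/(61−24) = 0.2973.
0.2480 < 0.2973, so cooperation is not sustainable.

Yes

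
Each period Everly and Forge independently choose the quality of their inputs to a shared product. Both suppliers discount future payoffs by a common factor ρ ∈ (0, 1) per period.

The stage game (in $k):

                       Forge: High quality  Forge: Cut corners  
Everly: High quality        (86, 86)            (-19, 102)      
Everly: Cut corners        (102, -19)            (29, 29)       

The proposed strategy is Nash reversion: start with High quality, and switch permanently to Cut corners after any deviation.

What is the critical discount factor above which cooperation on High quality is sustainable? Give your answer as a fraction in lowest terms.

Under grim trigger the critical discount factor is (T−C)/(T−P) with T = 102, C = 86, P = 29.
ρ* = (102−86)/(102−29) = 16/73.

16/73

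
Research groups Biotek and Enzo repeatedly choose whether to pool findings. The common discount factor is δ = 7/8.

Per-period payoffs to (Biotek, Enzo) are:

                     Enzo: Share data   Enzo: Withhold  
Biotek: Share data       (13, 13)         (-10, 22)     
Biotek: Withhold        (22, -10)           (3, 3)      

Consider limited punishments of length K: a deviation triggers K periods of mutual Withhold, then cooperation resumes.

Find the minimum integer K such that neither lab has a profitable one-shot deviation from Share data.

IC: δ(1−δ^K)/(1−δ) ≥ (22−13)/(13−3) = 9/10.
With δ = 7/8: need 1 − δ^K ≥ 9/10·(1−7/8)/(7/8), i.e. δ^K ≤ 0.8714.
Since (7/8)^1 = 0.8750 and (7/8)^2 = 0.7656, the smallest such K is 2.

2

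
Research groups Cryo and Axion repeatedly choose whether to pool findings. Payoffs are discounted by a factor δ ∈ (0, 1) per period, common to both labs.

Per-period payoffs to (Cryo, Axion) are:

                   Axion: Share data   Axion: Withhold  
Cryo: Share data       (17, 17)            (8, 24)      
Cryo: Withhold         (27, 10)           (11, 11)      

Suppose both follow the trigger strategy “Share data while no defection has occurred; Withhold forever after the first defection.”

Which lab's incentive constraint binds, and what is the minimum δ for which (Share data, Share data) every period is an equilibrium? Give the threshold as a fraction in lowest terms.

For Cryo: deviation gain 27−17 = 10, per-period punishment loss 17−11 = 6. IC gives δ ≥ 10/16 = 5/8.
For Axion: gain 7, loss 6 per period, so δ ≥ 7/13.
The tighter constraint is Cryo's, so cooperation needs δ ≥ 5/8.

Cryo; δ ≥ 5/8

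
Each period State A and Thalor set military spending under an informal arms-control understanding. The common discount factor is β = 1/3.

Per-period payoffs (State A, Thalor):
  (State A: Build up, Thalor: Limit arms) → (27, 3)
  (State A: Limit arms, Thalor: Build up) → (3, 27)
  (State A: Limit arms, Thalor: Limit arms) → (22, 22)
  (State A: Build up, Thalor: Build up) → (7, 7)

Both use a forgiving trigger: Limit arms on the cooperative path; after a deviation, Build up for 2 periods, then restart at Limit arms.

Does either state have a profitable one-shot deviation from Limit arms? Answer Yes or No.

No

Comparing payoff streams over the 3 periods until play realigns: cooperate → 22(1+β+…+β^2); deviate → 27 + 7(β+…+β^2).
Cooperation is sustained iff (22−7)(β+…+β^2) ≥ 27−22.
β+…+β^2 = 1/3·(1−(1/3)^2)/(1−1/3) = 0.4444, and (27−22)/(22−7) = 0.3333.
0.4444 ≥ 0.3333, so cooperation is sustainable.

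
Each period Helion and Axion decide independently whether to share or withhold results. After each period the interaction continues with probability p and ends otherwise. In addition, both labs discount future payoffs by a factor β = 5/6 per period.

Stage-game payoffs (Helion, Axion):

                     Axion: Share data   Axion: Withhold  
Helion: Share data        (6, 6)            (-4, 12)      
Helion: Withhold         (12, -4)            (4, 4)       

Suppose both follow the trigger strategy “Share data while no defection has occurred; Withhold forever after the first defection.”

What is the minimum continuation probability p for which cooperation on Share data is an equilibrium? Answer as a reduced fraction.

9/10

Expected continuation weight on next period's payoff is β·p = 5/6·p, which plays the role of the discount factor.
Cooperation requires 5/6·p ≥ (12−6)/(12−4) = 3/4, hence p ≥ 9/10.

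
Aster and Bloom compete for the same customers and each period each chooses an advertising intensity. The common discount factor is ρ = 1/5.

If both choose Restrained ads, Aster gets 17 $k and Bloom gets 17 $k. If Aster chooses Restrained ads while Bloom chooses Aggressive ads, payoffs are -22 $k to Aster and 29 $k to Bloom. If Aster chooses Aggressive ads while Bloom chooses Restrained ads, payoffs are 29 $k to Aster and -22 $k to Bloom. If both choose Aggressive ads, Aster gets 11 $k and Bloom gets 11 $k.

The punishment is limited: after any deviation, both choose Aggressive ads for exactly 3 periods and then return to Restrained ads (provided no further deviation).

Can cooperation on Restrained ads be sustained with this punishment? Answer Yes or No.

No

IC: ρ+…+ρ^3 ≥ (29−17)/(17−11) = 2.
At ρ = 1/5: partial sum = 0.2480 < 2.0000. Cooperation not sustainable.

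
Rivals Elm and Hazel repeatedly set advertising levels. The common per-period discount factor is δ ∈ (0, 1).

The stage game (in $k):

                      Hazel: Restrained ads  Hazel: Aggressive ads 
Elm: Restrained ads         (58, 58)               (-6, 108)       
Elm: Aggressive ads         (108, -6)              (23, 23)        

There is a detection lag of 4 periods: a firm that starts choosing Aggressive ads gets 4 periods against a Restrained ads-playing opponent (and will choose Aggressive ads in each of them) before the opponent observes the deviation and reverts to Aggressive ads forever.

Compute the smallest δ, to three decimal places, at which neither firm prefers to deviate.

The best deviation is to choose Aggressive ads for all 4 undetected periods, earning 108 each, then 23 forever once detected.
Deviation value: 108(1−δ^4)/(1−δ) + 23δ^4/(1−δ); cooperation value: 58/(1−δ).
IC: 58 ≥ 108(1−δ^4) + 23δ^4 = 108 − 85δ^4.
So δ^4 ≥ 50/85 = 10/17, giving δ ≥ (10/17)^(1/4) ≈ 0.876.

0.876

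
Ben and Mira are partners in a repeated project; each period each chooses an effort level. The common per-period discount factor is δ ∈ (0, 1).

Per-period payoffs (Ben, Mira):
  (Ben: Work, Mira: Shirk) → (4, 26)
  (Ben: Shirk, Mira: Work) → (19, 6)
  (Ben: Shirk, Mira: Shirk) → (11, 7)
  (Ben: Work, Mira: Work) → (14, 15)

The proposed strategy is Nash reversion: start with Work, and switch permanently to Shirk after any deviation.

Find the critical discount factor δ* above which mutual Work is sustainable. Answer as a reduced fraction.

For Ben: deviation gain 19−14 = 5, per-period punishment loss 14−11 = 3. IC gives δ ≥ 5/8.
For Mira: gain 11, loss 8 per period, so δ ≥ 11/19.
The tighter constraint is Ben's, so cooperation needs δ ≥ 5/8.

5/8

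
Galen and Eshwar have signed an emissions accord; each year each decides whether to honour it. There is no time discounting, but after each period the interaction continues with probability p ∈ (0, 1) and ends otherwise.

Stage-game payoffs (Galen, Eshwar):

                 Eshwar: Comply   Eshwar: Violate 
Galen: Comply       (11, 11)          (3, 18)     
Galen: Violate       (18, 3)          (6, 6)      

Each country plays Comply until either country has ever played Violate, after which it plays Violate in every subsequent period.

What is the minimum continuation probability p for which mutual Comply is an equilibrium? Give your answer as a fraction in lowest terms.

With no time discounting, the continuation probability p plays the role of the discount factor.
Grim-trigger IC: 11/(1−p) ≥ 18 + 6p/(1−p) ⇒ p ≥ (18−11)/(18−6) = 7/12.

7/12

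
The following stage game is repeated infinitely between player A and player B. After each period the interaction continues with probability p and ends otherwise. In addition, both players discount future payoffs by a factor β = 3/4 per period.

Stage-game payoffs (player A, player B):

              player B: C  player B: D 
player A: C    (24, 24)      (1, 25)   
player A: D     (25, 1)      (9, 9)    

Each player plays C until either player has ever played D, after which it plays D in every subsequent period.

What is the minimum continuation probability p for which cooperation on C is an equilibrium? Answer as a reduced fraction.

1/12

Expected continuation weight on next period's payoff is β·p = 3/4·p, which plays the role of the discount factor.
Cooperation requires 3/4·p ≥ (25−24)/(25−9) = 1/16, hence p ≥ 1/12.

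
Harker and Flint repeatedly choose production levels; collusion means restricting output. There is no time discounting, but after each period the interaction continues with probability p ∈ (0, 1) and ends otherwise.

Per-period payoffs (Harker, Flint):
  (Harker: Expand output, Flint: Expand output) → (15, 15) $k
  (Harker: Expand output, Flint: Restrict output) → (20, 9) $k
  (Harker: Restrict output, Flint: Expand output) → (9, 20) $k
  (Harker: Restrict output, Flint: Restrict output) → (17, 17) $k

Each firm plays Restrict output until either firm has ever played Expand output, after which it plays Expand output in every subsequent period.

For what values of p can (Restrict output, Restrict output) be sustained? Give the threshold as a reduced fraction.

3/5

Expected cooperation value is 17 + p·17 + p²·17 + … = 17/(1−p); deviation gives 20 + p·15/(1−p).
17 ≥ 20(1−p) + 15p ⇒ 5p ≥ 3 ⇒ p ≥ 3/5.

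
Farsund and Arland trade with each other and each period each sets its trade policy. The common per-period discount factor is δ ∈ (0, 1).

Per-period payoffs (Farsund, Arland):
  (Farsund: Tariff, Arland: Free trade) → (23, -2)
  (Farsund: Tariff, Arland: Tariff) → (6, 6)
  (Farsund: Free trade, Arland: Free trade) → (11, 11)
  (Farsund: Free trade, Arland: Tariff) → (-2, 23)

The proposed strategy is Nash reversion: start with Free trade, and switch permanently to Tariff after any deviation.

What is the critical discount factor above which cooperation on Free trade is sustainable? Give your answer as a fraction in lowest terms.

11/(1−δ) ≥ 23 + 6δ/(1−δ)
11 ≥ 23 − 17δ
δ ≥ 12/17.

12/17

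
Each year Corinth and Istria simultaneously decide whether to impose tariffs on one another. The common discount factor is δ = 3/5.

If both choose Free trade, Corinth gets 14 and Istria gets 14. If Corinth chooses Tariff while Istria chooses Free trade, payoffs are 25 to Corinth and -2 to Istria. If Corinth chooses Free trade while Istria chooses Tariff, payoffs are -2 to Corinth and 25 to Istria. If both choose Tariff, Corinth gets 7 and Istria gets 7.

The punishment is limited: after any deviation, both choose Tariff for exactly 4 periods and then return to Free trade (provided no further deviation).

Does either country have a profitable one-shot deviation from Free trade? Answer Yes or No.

Yes

A one-shot deviation gives 25 now, then 7 for 4 periods, then back to 14.
Gain from deviating: (25−14) today; loss: (14−7) in each of the next 4 periods.
No-deviation condition: (14−7)(δ+…+δ^4) ≥ 25−14, i.e. δ+…+δ^4 ≥ 11/7.
At δ = 3/5: δ+…+δ^4 = 1.3056 < 1.5714.
So cooperation is not sustainable.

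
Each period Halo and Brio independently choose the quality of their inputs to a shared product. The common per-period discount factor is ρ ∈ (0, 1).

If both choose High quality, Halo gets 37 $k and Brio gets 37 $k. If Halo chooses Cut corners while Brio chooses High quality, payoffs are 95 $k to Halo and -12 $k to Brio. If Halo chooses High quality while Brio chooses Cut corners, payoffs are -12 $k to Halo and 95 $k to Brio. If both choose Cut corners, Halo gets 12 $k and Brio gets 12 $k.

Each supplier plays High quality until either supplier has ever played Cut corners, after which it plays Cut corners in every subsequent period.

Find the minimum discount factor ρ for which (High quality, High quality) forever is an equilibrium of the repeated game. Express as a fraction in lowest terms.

58/83

Under grim trigger the critical discount factor is (T−C)/(T−P) with T = 95, C = 37, P = 12.
ρ* = (95−37)/(95−12) = 58/83.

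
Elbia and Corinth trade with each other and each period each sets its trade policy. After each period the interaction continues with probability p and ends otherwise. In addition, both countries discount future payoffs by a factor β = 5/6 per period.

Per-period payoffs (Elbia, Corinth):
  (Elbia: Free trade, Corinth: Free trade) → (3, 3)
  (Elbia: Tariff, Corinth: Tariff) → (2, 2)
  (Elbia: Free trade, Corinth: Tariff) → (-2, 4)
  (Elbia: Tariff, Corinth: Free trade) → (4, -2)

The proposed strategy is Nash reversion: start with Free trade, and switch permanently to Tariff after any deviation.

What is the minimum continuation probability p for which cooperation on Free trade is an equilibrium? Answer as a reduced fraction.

3/5

Expected continuation weight on next period's payoff is β·p = 5/6·p, which plays the role of the discount factor.
Cooperation requires 5/6·p ≥ (4−3)/(4−2) = 1/2, hence p ≥ 3/5.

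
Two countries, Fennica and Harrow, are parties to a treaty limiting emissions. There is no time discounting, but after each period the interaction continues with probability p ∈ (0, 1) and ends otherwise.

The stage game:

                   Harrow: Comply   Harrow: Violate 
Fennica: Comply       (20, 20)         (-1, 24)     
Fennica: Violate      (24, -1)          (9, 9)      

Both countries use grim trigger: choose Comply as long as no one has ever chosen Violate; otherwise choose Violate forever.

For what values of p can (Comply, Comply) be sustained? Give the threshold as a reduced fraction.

4/15

With no time discounting, the continuation probability p plays the role of the discount factor.
Grim-trigger IC: 20/(1−p) ≥ 24 + 9p/(1−p) ⇒ p ≥ (24−20)/(24−9) = 4/15.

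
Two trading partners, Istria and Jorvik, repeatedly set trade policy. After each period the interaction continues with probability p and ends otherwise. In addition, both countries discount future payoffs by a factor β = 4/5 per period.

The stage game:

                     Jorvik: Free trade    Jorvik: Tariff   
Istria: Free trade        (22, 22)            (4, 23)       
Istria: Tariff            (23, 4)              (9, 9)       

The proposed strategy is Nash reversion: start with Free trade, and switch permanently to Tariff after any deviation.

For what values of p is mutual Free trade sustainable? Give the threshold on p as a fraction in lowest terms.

With continuation probability p and discount β, the effective per-period discount factor is βp.
Grim-trigger IC: βp ≥ (23−22)/(23−9) = 1/14.
So p ≥ (1/14)/(4/5) = 5/56.

5/56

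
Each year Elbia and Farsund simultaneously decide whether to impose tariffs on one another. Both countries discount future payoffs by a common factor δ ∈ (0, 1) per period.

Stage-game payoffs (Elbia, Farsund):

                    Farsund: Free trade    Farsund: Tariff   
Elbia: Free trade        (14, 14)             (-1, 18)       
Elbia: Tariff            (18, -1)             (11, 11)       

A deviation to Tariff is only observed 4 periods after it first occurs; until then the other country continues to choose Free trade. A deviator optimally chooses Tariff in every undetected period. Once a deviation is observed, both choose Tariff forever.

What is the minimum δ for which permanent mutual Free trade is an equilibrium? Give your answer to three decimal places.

A deviator earns 18 for 4 periods, then 11 forever; cooperating earns 14 forever. Multiplying the IC by (1−δ):
14 ≥ 18(1−δ^4) + 11δ^4, so 7·δ^4 ≥ 4 and δ^4 ≥ 4/7.
δ ≥ (4/7)^(1/4) ≈ 0.869.

0.869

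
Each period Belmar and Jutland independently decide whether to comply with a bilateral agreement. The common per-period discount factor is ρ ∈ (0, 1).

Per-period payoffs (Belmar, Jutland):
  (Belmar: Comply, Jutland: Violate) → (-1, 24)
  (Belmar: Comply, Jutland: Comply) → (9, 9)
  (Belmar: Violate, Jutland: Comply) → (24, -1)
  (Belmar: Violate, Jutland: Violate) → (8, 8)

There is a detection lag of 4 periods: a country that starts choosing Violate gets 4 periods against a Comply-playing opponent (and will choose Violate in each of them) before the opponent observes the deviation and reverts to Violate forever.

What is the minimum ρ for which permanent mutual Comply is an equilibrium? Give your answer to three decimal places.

0.984

Deviating for the 4 undetected periods gains 24−9 = 15 per period over cooperation, then loses 9−8 = 1 per period forever once punishment starts.
Gain: 15(1 + ρ + … + ρ^3); loss: 1·ρ^4/(1−ρ).
No profitable deviation ⇔ 15(1−ρ^4) ≤ 1·ρ^4, i.e. ρ^4 ≥ 15/(15+1) = 15/16.
Hence ρ ≥ (15/16)^(1/4) ≈ 0.984.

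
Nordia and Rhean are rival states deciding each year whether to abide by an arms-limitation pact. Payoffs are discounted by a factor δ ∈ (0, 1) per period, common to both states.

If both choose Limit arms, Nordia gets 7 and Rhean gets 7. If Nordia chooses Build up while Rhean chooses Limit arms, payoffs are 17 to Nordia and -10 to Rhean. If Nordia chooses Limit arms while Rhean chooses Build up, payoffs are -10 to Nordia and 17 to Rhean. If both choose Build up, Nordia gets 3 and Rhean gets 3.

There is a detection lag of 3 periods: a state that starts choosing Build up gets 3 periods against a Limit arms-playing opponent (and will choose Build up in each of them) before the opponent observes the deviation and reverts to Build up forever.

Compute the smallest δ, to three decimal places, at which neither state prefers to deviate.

Deviating for the 3 undetected periods gains 17−7 = 10 per period over cooperation, then loses 7−3 = 4 per period forever once punishment starts.
Gain: 10(1 + δ + … + δ^2); loss: 4·δ^3/(1−δ).
No profitable deviation ⇔ 10(1−δ^3) ≤ 4·δ^3, i.e. δ^3 ≥ 10/(10+4) = 5/7.
Hence δ ≥ (5/7)^(1/3) ≈ 0.894.

0.894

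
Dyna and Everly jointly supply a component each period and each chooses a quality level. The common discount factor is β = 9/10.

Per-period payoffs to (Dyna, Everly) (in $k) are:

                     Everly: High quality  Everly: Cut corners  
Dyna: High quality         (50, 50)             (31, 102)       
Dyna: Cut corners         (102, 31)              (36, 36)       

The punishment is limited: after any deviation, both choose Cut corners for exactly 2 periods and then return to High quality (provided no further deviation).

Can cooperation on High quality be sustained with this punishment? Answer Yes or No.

No

Comparing payoff streams over the 3 periods until play realigns: cooperate → 50(1+β+…+β^2); deviate → 102 + 36(β+…+β^2).
Cooperation is sustained iff (50−36)(β+…+β^2) ≥ 102−50.
β+…+β^2 = 9/10·(1−(9/10)^2)/(1−9/10) = 1.7100, and (102−50)/(50−36) = 3.7143.
1.7100 < 3.7143, so cooperation is not sustainable.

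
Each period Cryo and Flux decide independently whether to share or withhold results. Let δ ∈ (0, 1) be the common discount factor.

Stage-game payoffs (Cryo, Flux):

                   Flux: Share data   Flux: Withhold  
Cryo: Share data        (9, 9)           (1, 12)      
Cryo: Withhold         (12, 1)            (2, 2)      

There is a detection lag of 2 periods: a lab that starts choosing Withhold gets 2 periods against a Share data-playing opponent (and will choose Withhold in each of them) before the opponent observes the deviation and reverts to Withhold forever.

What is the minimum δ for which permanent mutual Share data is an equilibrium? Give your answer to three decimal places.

Deviating for the 2 undetected periods gains 12−9 = 3 per period over cooperation, then loses 9−2 = 7 per period forever once punishment starts.
Gain: 3(1 + δ + … + δ^1); loss: 7·δ^2/(1−δ).
No profitable deviation ⇔ 3(1−δ^2) ≤ 7·δ^2, i.e. δ^2 ≥ 3/(3+7) = 3/10.
Hence δ ≥ (3/10)^(1/2) ≈ 0.548.

0.548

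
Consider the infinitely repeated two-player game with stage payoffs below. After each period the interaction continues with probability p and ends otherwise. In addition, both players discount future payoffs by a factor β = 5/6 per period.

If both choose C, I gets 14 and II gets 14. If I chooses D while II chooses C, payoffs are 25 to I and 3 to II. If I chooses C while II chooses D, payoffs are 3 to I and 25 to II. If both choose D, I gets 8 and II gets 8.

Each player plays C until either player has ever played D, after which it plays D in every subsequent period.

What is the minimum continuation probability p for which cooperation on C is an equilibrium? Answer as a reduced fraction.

With continuation probability p and discount β, the effective per-period discount factor is βp.
Grim-trigger IC: βp ≥ (25−14)/(25−8) = 11/17.
So p ≥ (11/17)/(5/6) = 66/85.

66/85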